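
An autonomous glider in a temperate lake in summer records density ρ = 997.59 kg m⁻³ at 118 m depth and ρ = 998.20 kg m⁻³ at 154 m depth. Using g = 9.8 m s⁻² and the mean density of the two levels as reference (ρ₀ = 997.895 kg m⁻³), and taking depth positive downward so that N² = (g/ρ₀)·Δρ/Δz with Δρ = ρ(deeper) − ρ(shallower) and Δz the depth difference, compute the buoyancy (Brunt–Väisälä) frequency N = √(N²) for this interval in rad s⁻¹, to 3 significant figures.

Δρ = 998.20 − 997.59 = 0.61 kg m⁻³ over Δz = 154 − 118 = 36 m.
N² = (9.8/997.895) × (0.61/36) = 1.6641 × 10⁻⁴ s⁻².
N = √(1.6641 × 10⁻⁴) = 0.012900 rad s⁻¹ ≈ 0.0129 rad s⁻¹.

0.0129 rad s⁻¹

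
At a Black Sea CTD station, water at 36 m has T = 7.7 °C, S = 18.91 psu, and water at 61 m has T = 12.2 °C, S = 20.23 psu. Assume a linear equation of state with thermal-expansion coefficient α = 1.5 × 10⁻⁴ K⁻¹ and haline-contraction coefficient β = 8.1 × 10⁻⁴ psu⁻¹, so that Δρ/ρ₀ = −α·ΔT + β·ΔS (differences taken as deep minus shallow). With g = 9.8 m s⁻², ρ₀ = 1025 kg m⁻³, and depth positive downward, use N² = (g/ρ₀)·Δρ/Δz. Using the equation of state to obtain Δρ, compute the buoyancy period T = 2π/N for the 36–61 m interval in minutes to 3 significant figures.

8.42 min

ΔT = +4.5 K, ΔS = +1.32 psu (deep − shallow).
Δρ/ρ₀ = −αΔT + βΔS = -6.75 × 10⁻⁴ + 1.0692 × 10⁻³ = 3.942 × 10⁻⁴, so Δρ ≈ 0.4041 kg m⁻³.
N² = (g/ρ₀)·Δρ/Δz = g·(Δρ/ρ₀)/Δz = 9.8 × 3.942 × 10⁻⁴ / 25 = 1.5453 × 10⁻⁴ s⁻².
N = √(1.5453 × 10⁻⁴) = 0.012431 rad s⁻¹ → T = 2π/N = 505.44 s = 8.4240 min ≈ 8.42 min.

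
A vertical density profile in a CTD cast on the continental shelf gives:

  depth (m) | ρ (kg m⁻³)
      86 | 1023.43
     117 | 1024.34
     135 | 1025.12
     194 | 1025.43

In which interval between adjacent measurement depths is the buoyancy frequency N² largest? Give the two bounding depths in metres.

Compute the density gradient over each adjacent pair:
  86–117 m: Δρ/Δz = 0.91/31 = 0.029 kg m⁻⁴
  117–135 m: Δρ/Δz = 0.78/18 = 0.043 kg m⁻⁴
  135–194 m: Δρ/Δz = 0.31/59 = 5.3 × 10⁻³ kg m⁻⁴
The largest gradient is in the 117–135 m interval — the pycnocline.

117–135 m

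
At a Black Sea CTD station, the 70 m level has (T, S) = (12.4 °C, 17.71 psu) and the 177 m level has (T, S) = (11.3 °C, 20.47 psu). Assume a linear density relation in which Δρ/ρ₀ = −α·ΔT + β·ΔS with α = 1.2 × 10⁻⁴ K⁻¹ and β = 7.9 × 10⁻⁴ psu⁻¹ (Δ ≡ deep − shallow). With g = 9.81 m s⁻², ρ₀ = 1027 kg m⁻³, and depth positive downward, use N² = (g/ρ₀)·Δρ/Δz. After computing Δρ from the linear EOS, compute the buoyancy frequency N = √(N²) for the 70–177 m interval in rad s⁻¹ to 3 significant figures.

0.0146 rad s⁻¹

ΔT = -1.1 K, ΔS = +2.76 psu (deep − shallow).
Δρ/ρ₀ = −αΔT + βΔS = 1.32 × 10⁻⁴ + 2.1804 × 10⁻³ = 2.3124 × 10⁻³, so Δρ ≈ 2.375 kg m⁻³.
N² = (g/ρ₀)·Δρ/Δz = g·(Δρ/ρ₀)/Δz = 9.81 × 2.3124 × 10⁻³ / 107 = 2.1201 × 10⁻⁴ s⁻².
N = √(2.1201 × 10⁻⁴) = 0.014561 rad s⁻¹ ≈ 0.0146 rad s⁻¹.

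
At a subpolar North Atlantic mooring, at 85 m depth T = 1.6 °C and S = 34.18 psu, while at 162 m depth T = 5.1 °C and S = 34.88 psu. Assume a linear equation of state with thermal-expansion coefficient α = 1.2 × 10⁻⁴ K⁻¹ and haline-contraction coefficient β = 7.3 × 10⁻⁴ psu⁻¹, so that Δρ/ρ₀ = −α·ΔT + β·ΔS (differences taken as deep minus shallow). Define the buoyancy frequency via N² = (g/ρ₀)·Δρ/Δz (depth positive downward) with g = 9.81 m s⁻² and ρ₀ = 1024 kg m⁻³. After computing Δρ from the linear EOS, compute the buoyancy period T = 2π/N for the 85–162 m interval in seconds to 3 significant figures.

1.85 × 10³ s

ΔT = +3.5 K, ΔS = +0.70 psu (deep − shallow).
Δρ/ρ₀ = −αΔT + βΔS = -4.20 × 10⁻⁴ + 5.11 × 10⁻⁴ = 9.10 × 10⁻⁵, so Δρ ≈ 0.09318 kg m⁻³.
N² = (g/ρ₀)·Δρ/Δz = g·(Δρ/ρ₀)/Δz = 9.81 × 9.10 × 10⁻⁵ / 77 = 1.1594 × 10⁻⁵ s⁻².
N = √(1.1594 × 10⁻⁵) = 3.4050 × 10⁻³ rad s⁻¹ → T = 2π/N = 1.8453 × 10³ s ≈ 1.85 × 10³ s.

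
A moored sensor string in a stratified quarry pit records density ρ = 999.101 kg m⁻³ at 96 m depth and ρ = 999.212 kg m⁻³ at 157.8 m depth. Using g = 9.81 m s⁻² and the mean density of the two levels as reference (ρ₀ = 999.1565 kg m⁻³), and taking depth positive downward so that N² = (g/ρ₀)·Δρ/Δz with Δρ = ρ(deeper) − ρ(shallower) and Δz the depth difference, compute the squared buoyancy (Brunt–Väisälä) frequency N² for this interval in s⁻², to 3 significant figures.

Δρ = 999.212 − 999.101 = 0.111 kg m⁻³ over Δz = 157.8 − 96 = 61.8 m.
N² = (9.81/999.1565) × (0.111/61.8) = 1.7635 × 10⁻⁵ s⁻² ≈ 1.76 × 10⁻⁵ s⁻².

1.76 × 10⁻⁵ s⁻²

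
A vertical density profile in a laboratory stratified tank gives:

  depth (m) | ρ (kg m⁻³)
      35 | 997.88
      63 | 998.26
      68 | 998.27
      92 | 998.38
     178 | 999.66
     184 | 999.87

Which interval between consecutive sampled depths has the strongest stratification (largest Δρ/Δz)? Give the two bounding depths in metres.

178–184 m

Compute the density gradient over each adjacent pair:
  35–63 m: Δρ/Δz = 0.38/28 = 0.014 kg m⁻⁴
  63–68 m: Δρ/Δz = 0.01/5 = 2.0 × 10⁻³ kg m⁻⁴
  68–92 m: Δρ/Δz = 0.11/24 = 4.6 × 10⁻³ kg m⁻⁴
  92–178 m: Δρ/Δz = 1.28/86 = 0.015 kg m⁻⁴
  178–184 m: Δρ/Δz = 0.21/6 = 0.035 kg m⁻⁴
The largest gradient is in the 178–184 m interval — the pycnocline.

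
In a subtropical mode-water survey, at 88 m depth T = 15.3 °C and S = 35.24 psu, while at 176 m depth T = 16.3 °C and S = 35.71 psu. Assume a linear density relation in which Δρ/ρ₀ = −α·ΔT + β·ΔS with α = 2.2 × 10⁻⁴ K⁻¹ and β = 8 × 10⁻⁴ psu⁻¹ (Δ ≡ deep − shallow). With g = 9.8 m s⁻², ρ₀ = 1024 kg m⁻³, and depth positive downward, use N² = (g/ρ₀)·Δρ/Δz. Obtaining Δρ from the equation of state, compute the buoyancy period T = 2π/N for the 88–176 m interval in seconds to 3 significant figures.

ΔT = +1.0 K, ΔS = +0.47 psu (deep − shallow).
Δρ/ρ₀ = −αΔT + βΔS = -2.20 × 10⁻⁴ + 3.76 × 10⁻⁴ = 1.56 × 10⁻⁴, so Δρ ≈ 0.1597 kg m⁻³.
N² = (g/ρ₀)·Δρ/Δz = g·(Δρ/ρ₀)/Δz = 9.8 × 1.56 × 10⁻⁴ / 88 = 1.7373 × 10⁻⁵ s⁻².
N = √(1.7373 × 10⁻⁵) = 4.1681 × 10⁻³ rad s⁻¹ → T = 2π/N = 1.5074 × 10³ s ≈ 1.51 × 10³ s.

1.51 × 10³ s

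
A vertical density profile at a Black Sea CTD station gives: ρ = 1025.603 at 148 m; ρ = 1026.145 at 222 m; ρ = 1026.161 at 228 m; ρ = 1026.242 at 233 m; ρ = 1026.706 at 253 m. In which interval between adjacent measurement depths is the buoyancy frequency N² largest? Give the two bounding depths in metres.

Compute the density gradient over each adjacent pair:
  148–222 m: Δρ/Δz = 0.542/74 = 7.3 × 10⁻³ kg m⁻⁴
  222–228 m: Δρ/Δz = 0.016/6 = 2.7 × 10⁻³ kg m⁻⁴
  228–233 m: Δρ/Δz = 0.081/5 = 0.016 kg m⁻⁴
  233–253 m: Δρ/Δz = 0.464/20 = 0.023 kg m⁻⁴
The largest gradient is in the 233–253 m interval — the pycnocline.

233–253 m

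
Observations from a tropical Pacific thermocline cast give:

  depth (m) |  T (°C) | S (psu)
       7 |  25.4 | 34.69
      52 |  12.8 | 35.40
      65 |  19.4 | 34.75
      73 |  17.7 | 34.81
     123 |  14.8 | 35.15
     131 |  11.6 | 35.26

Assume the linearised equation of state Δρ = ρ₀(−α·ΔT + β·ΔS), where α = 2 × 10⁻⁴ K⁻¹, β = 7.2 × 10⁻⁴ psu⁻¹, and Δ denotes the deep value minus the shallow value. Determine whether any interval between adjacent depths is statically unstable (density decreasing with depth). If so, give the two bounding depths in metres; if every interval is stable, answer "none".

Evaluate Δρ/ρ₀ = −αΔT + βΔS across each adjacent pair:
  7–52 m: −αΔT+βΔS = −(2 × 10⁻⁴)(-12.6)+(7.2 × 10⁻⁴)(+0.71) = 3.0 × 10⁻³ → stable
  52–65 m: −αΔT+βΔS = −(2 × 10⁻⁴)(+6.6)+(7.2 × 10⁻⁴)(-0.65) = -1.8 × 10⁻³ → UNSTABLE
  65–73 m: −αΔT+βΔS = −(2 × 10⁻⁴)(-1.7)+(7.2 × 10⁻⁴)(+0.06) = 3.8 × 10⁻⁴ → stable
  73–123 m: −αΔT+βΔS = −(2 × 10⁻⁴)(-2.9)+(7.2 × 10⁻⁴)(+0.34) = 8.2 × 10⁻⁴ → stable
  123–131 m: −αΔT+βΔS = −(2 × 10⁻⁴)(-3.2)+(7.2 × 10⁻⁴)(+0.11) = 7.2 × 10⁻⁴ → stable
The 52–65 m interval has Δρ < 0: lighter water underlies denser water.

52–65 m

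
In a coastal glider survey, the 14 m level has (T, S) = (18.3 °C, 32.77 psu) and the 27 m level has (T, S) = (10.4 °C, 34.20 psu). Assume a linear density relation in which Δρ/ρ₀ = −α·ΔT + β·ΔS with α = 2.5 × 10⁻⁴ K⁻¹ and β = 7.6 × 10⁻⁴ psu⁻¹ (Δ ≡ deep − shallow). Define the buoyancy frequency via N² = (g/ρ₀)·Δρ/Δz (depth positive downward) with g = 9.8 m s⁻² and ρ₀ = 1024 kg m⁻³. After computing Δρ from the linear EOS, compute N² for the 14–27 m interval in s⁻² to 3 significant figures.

ΔT = -7.9 K, ΔS = +1.43 psu (deep − shallow).
Δρ/ρ₀ = −αΔT + βΔS = 1.975 × 10⁻³ + 1.0868 × 10⁻³ = 3.0618 × 10⁻³, so Δρ ≈ 3.135 kg m⁻³.
N² = (g/ρ₀)·Δρ/Δz = g·(Δρ/ρ₀)/Δz = 9.8 × 3.0618 × 10⁻³ / 13 = 2.3081 × 10⁻³ s⁻² ≈ 2.31 × 10⁻³ s⁻².

2.31 × 10⁻³ s⁻²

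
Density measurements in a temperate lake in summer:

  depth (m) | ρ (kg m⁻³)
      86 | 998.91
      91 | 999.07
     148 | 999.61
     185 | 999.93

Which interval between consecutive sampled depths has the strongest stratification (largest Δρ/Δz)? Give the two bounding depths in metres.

86–91 m

Compute the density gradient over each adjacent pair:
  86–91 m: Δρ/Δz = 0.16/5 = 0.032 kg m⁻⁴
  91–148 m: Δρ/Δz = 0.54/57 = 9.5 × 10⁻³ kg m⁻⁴
  148–185 m: Δρ/Δz = 0.32/37 = 8.6 × 10⁻³ kg m⁻⁴
The largest gradient is in the 86–91 m interval — the pycnocline.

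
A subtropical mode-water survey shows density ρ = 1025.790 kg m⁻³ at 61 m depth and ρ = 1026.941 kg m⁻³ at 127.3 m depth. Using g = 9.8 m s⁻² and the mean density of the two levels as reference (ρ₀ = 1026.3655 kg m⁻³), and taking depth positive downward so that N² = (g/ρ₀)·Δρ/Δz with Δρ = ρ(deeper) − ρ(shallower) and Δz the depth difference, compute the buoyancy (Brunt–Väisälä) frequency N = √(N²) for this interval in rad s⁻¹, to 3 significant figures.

0.0129 rad s⁻¹

Δρ = 1026.941 − 1025.790 = 1.151 kg m⁻³ over Δz = 127.3 − 61 = 66.3 m.
N² = (9.8/1026.3655) × (1.151/66.3) = 1.6576 × 10⁻⁴ s⁻².
N = √(1.6576 × 10⁻⁴) = 0.012875 rad s⁻¹ ≈ 0.0129 rad s⁻¹.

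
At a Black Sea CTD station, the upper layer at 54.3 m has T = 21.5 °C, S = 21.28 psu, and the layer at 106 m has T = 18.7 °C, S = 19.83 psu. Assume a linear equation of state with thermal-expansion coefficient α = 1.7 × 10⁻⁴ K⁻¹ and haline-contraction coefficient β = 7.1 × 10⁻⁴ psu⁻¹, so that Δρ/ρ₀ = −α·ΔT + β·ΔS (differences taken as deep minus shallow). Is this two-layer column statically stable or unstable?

ΔT = 18.7 − 21.5 = -2.8 K and ΔS = 19.83 − 21.28 = -1.45 psu (deep − shallow).
−αΔT = 4.76 × 10⁻⁴; βΔS = -1.0295 × 10⁻³; sum Δρ/ρ₀ = -5.535 × 10⁻⁴.
Δρ/ρ₀ < 0, so Δρ < 0: deeper water is lighter → statically unstable; the column would overturn.

unstable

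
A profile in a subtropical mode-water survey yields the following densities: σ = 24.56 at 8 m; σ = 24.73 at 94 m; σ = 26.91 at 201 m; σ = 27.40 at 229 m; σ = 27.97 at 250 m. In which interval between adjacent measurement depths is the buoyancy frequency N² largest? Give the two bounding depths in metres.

Compute the density gradient over each adjacent pair:
  8–94 m: Δρ/Δz = 0.17/86 = 2.0 × 10⁻³ kg m⁻⁴
  94–201 m: Δρ/Δz = 2.18/107 = 0.020 kg m⁻⁴
  201–229 m: Δρ/Δz = 0.49/28 = 0.017 kg m⁻⁴
  229–250 m: Δρ/Δz = 0.57/21 = 0.027 kg m⁻⁴
The largest gradient is in the 229–250 m interval — the pycnocline.

229–250 m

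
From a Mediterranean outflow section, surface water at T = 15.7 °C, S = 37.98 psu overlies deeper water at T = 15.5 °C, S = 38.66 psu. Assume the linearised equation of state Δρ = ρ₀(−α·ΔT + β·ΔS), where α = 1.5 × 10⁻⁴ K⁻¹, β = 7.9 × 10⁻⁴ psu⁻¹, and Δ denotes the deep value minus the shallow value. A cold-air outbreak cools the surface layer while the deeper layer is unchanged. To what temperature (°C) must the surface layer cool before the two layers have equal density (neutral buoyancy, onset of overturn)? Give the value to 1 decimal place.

Neutral buoyancy requires Δρ = 0, i.e. −α(T_deep − T_surf′) + β(S_deep − S_surf) = 0.
T_surf′ = T_deep − (β/α)·ΔS = 15.5 − (7.9 × 10⁻⁴/1.5 × 10⁻⁴)·(+0.68) = 11.919 °C.
Cooling required: 15.7 − (11.919) = 3.781 °C.

11.9 °C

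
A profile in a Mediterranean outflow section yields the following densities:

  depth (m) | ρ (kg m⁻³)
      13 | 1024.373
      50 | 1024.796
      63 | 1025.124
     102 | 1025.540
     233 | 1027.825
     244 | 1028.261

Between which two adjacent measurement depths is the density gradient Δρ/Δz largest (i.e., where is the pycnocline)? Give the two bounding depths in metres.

Compute the density gradient over each adjacent pair:
  13–50 m: Δρ/Δz = 0.423/37 = 0.011 kg m⁻⁴
  50–63 m: Δρ/Δz = 0.328/13 = 0.025 kg m⁻⁴
  63–102 m: Δρ/Δz = 0.416/39 = 0.011 kg m⁻⁴
  102–233 m: Δρ/Δz = 2.285/131 = 0.017 kg m⁻⁴
  233–244 m: Δρ/Δz = 0.436/11 = 0.040 kg m⁻⁴
The largest gradient is in the 233–244 m interval — the pycnocline.

233–244 m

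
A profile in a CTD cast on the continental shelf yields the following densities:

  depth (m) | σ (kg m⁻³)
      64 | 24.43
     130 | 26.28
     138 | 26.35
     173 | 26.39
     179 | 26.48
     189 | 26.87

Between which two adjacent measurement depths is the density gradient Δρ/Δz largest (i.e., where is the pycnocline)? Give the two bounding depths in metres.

Compute the density gradient over each adjacent pair:
  64–130 m: Δρ/Δz = 1.85/66 = 0.028 kg m⁻⁴
  130–138 m: Δρ/Δz = 0.07/8 = 8.8 × 10⁻³ kg m⁻⁴
  138–173 m: Δρ/Δz = 0.04/35 = 1.1 × 10⁻³ kg m⁻⁴
  173–179 m: Δρ/Δz = 0.09/6 = 0.015 kg m⁻⁴
  179–189 m: Δρ/Δz = 0.39/10 = 0.039 kg m⁻⁴
The largest gradient is in the 179–189 m interval — the pycnocline.

179–189 m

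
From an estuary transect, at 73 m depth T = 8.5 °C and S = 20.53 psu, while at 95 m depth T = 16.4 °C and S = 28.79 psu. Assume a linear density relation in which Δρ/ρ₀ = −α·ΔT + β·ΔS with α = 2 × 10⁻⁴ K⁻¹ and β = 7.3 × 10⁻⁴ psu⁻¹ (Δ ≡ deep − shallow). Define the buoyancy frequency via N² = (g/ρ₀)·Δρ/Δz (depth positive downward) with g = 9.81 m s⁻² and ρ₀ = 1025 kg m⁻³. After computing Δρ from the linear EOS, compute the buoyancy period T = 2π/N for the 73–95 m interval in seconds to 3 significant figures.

141 s

ΔT = +7.9 K, ΔS = +8.26 psu (deep − shallow).
Δρ/ρ₀ = −αΔT + βΔS = -1.58 × 10⁻³ + 6.0298 × 10⁻³ = 4.4498 × 10⁻³, so Δρ ≈ 4.561 kg m⁻³.
N² = (g/ρ₀)·Δρ/Δz = g·(Δρ/ρ₀)/Δz = 9.81 × 4.4498 × 10⁻³ / 22 = 1.9842 × 10⁻³ s⁻².
N = √(1.9842 × 10⁻³) = 0.044544 rad s⁻¹ → T = 2π/N = 141.06 s ≈ 141 s.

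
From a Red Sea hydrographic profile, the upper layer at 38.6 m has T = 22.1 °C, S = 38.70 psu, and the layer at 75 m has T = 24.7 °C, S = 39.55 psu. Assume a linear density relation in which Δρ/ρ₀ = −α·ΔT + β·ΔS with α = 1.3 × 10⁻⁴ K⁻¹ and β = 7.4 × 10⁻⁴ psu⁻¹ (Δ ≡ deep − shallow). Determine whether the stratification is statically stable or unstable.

ΔT = 24.7 − 22.1 = +2.6 K and ΔS = 39.55 − 38.70 = +0.85 psu (deep − shallow).
−αΔT = -3.38 × 10⁻⁴; βΔS = 6.29 × 10⁻⁴; sum Δρ/ρ₀ = 2.91 × 10⁻⁴.
Δρ/ρ₀ > 0, so Δρ > 0: deeper water is denser → statically stable.

stable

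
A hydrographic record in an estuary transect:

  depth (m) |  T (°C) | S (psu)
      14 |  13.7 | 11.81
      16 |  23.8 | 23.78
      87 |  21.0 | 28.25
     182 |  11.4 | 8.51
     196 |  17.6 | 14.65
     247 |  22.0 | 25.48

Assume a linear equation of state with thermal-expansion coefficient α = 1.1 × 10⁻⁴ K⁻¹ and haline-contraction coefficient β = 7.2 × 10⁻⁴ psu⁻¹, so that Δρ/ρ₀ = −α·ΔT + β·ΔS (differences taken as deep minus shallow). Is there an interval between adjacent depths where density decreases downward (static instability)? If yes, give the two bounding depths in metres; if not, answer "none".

87–182 m

Evaluate Δρ/ρ₀ = −αΔT + βΔS across each adjacent pair:
  14–16 m: −αΔT+βΔS = −(1.1 × 10⁻⁴)(+10.1)+(7.2 × 10⁻⁴)(+11.97) = 7.5 × 10⁻³ → stable
  16–87 m: −αΔT+βΔS = −(1.1 × 10⁻⁴)(-2.8)+(7.2 × 10⁻⁴)(+4.47) = 3.5 × 10⁻³ → stable
  87–182 m: −αΔT+βΔS = −(1.1 × 10⁻⁴)(-9.6)+(7.2 × 10⁻⁴)(-19.74) = -0.013 → UNSTABLE
  182–196 m: −αΔT+βΔS = −(1.1 × 10⁻⁴)(+6.2)+(7.2 × 10⁻⁴)(+6.14) = 3.7 × 10⁻³ → stable
  196–247 m: −αΔT+βΔS = −(1.1 × 10⁻⁴)(+4.4)+(7.2 × 10⁻⁴)(+10.83) = 7.3 × 10⁻³ → stable
The 87–182 m interval has Δρ < 0: lighter water underlies denser water.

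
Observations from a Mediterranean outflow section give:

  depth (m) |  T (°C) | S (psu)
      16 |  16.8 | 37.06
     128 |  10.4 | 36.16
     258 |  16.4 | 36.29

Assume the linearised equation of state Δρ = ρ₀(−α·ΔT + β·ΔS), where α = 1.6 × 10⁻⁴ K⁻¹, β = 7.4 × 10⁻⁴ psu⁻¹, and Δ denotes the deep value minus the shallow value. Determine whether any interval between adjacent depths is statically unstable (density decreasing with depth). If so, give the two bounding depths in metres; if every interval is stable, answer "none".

Evaluate Δρ/ρ₀ = −αΔT + βΔS across each adjacent pair:
  16–128 m: −αΔT+βΔS = −(1.6 × 10⁻⁴)(-6.4)+(7.4 × 10⁻⁴)(-0.90) = 3.6 × 10⁻⁴ → stable
  128–258 m: −αΔT+βΔS = −(1.6 × 10⁻⁴)(+6.0)+(7.4 × 10⁻⁴)(+0.13) = -8.6 × 10⁻⁴ → UNSTABLE
The 128–258 m interval has Δρ < 0: lighter water underlies denser water.

128–258 m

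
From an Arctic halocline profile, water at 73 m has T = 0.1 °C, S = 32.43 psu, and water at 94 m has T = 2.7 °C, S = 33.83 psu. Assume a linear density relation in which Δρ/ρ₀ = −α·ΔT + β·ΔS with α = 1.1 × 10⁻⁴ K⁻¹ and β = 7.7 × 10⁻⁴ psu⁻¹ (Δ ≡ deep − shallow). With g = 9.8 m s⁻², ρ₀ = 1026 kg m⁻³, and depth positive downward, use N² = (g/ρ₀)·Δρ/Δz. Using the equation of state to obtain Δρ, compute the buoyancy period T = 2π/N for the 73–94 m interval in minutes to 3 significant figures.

ΔT = +2.6 K, ΔS = +1.40 psu (deep − shallow).
Δρ/ρ₀ = −αΔT + βΔS = -2.86 × 10⁻⁴ + 1.078 × 10⁻³ = 7.92 × 10⁻⁴, so Δρ ≈ 0.8126 kg m⁻³.
N² = (g/ρ₀)·Δρ/Δz = g·(Δρ/ρ₀)/Δz = 9.8 × 7.92 × 10⁻⁴ / 21 = 3.6960 × 10⁻⁴ s⁻².
N = √(3.6960 × 10⁻⁴) = 0.019225 rad s⁻¹ → T = 2π/N = 326.82 s = 5.4470 min ≈ 5.45 min.

5.45 min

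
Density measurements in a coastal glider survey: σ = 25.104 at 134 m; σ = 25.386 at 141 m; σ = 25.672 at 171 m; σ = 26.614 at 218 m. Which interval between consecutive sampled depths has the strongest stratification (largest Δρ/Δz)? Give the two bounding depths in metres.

134–141 m

Compute the density gradient over each adjacent pair:
  134–141 m: Δρ/Δz = 0.282/7 = 0.040 kg m⁻⁴
  141–171 m: Δρ/Δz = 0.286/30 = 9.5 × 10⁻³ kg m⁻⁴
  171–218 m: Δρ/Δz = 0.942/47 = 0.020 kg m⁻⁴
The largest gradient is in the 134–141 m interval — the pycnocline.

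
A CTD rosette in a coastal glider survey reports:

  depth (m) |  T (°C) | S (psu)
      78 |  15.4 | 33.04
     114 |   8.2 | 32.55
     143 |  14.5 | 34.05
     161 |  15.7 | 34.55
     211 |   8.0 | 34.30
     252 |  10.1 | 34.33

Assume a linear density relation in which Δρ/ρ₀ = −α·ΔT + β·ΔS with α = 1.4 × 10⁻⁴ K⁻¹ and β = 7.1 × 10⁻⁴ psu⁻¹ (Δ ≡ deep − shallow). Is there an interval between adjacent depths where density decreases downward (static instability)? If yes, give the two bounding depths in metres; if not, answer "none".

211–252 m

Evaluate Δρ/ρ₀ = −αΔT + βΔS across each adjacent pair:
  78–114 m: −αΔT+βΔS = −(1.4 × 10⁻⁴)(-7.2)+(7.1 × 10⁻⁴)(-0.49) = 6.6 × 10⁻⁴ → stable
  114–143 m: −αΔT+βΔS = −(1.4 × 10⁻⁴)(+6.3)+(7.1 × 10⁻⁴)(+1.50) = 1.8 × 10⁻⁴ → stable
  143–161 m: −αΔT+βΔS = −(1.4 × 10⁻⁴)(+1.2)+(7.1 × 10⁻⁴)(+0.50) = 1.9 × 10⁻⁴ → stable
  161–211 m: −αΔT+βΔS = −(1.4 × 10⁻⁴)(-7.7)+(7.1 × 10⁻⁴)(-0.25) = 9.0 × 10⁻⁴ → stable
  211–252 m: −αΔT+βΔS = −(1.4 × 10⁻⁴)(+2.1)+(7.1 × 10⁻⁴)(+0.03) = -2.7 × 10⁻⁴ → UNSTABLE
The 211–252 m interval has Δρ < 0: lighter water underlies denser water.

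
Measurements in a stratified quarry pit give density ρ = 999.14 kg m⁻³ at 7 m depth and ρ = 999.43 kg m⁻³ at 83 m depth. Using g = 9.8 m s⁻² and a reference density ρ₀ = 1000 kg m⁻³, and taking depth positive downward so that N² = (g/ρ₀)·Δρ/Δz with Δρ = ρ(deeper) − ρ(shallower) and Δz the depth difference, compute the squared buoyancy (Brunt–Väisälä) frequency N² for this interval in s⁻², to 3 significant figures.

Δρ = 999.43 − 999.14 = 0.29 kg m⁻³ over Δz = 83 − 7 = 76 m.
N² = (9.8/1000) × (0.29/76) = 3.7395 × 10⁻⁵ s⁻² ≈ 3.74 × 10⁻⁵ s⁻².

3.74 × 10⁻⁵ s⁻²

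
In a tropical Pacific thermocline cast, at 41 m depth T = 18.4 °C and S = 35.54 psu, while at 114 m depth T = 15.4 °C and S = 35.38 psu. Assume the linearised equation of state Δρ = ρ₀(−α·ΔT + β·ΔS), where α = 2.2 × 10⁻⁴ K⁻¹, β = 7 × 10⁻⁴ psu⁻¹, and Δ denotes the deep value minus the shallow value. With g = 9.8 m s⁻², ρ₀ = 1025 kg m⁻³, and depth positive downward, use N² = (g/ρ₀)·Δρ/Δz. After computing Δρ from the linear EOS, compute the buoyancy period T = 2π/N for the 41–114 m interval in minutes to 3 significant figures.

ΔT = -3.0 K, ΔS = -0.16 psu (deep − shallow).
Δρ/ρ₀ = −αΔT + βΔS = 6.60 × 10⁻⁴ − 1.12 × 10⁻⁴ = 5.48 × 10⁻⁴, so Δρ ≈ 0.5617 kg m⁻³.
N² = (g/ρ₀)·Δρ/Δz = g·(Δρ/ρ₀)/Δz = 9.8 × 5.48 × 10⁻⁴ / 73 = 7.3567 × 10⁻⁵ s⁻².
N = √(7.3567 × 10⁻⁵) = 8.5771 × 10⁻³ rad s⁻¹ → T = 2π/N = 732.55 s = 12.209 min ≈ 12.2 min.

12.2 min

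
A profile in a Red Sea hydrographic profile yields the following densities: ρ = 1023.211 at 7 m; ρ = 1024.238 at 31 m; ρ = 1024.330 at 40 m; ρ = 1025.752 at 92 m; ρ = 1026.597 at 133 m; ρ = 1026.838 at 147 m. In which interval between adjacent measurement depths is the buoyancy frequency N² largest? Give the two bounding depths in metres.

7–31 m

Compute the density gradient over each adjacent pair:
  7–31 m: Δρ/Δz = 1.027/24 = 0.043 kg m⁻⁴
  31–40 m: Δρ/Δz = 0.092/9 = 0.010 kg m⁻⁴
  40–92 m: Δρ/Δz = 1.422/52 = 0.027 kg m⁻⁴
  92–133 m: Δρ/Δz = 0.845/41 = 0.021 kg m⁻⁴
  133–147 m: Δρ/Δz = 0.241/14 = 0.017 kg m⁻⁴
The largest gradient is in the 7–31 m interval — the pycnocline.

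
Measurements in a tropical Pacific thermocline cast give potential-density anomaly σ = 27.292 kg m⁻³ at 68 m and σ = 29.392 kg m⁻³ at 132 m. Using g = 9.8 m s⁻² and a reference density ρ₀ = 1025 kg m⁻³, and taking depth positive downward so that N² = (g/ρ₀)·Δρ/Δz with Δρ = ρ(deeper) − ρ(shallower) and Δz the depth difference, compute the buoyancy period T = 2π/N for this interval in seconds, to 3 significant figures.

Δρ = 1029.392 − 1027.292 = 2.100 kg m⁻³ over Δz = 132 − 68 = 64 m.
N² = (9.8/1025) × (2.100/64) = 3.1372 × 10⁻⁴ s⁻².
N = √(3.1372 × 10⁻⁴) = 0.017712 rad s⁻¹, so T = 2π/N = 354.74 s ≈ 355 s.
Since Δρ > 0 the layer is stably stratified.

355 s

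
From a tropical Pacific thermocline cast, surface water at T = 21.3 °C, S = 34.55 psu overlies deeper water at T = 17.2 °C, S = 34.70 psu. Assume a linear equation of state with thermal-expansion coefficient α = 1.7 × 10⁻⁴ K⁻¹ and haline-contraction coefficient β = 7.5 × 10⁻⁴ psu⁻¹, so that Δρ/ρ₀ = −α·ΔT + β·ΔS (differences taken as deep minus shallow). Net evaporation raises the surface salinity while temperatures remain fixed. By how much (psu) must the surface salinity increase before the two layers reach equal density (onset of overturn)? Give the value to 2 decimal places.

Neutral buoyancy requires −α(T_deep − T_surf) + β(S_deep − S_surf′) = 0.
S_surf′ = S_deep − (α/β)·ΔT = 34.70 − (1.7 × 10⁻⁴/7.5 × 10⁻⁴)·(-4.1) = 35.6293 psu.
Increase required: 35.6293 − 34.55 = 1.0793 psu.

1.08 psu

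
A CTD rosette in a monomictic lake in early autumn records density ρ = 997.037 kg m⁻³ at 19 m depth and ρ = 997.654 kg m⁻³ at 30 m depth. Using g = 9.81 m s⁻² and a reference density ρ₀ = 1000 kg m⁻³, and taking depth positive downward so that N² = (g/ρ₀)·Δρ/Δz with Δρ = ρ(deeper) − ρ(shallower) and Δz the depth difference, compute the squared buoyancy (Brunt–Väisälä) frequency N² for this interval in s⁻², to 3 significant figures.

Δρ = 997.654 − 997.037 = 0.617 kg m⁻³ over Δz = 30 − 19 = 11 m.
N² = (9.81/1000) × (0.617/11) = 5.5025 × 10⁻⁴ s⁻² ≈ 5.50 × 10⁻⁴ s⁻².

5.50 × 10⁻⁴ s⁻²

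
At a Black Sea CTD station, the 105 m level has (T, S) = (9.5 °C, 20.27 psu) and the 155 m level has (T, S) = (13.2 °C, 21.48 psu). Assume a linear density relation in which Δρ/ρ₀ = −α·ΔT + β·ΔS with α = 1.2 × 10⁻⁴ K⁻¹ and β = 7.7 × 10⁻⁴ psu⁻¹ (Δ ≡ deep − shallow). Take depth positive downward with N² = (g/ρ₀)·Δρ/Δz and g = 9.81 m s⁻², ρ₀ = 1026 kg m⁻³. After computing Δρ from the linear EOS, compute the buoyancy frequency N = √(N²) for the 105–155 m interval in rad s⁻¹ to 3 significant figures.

ΔT = +3.7 K, ΔS = +1.21 psu (deep − shallow).
Δρ/ρ₀ = −αΔT + βΔS = -4.44 × 10⁻⁴ + 9.317 × 10⁻⁴ = 4.877 × 10⁻⁴, so Δρ ≈ 0.5004 kg m⁻³.
N² = (g/ρ₀)·Δρ/Δz = g·(Δρ/ρ₀)/Δz = 9.81 × 4.877 × 10⁻⁴ / 50 = 9.5687 × 10⁻⁵ s⁻².
N = √(9.5687 × 10⁻⁵) = 9.7820 × 10⁻³ rad s⁻¹ ≈ 9.78 × 10⁻³ rad s⁻¹.

9.78 × 10⁻³ rad s⁻¹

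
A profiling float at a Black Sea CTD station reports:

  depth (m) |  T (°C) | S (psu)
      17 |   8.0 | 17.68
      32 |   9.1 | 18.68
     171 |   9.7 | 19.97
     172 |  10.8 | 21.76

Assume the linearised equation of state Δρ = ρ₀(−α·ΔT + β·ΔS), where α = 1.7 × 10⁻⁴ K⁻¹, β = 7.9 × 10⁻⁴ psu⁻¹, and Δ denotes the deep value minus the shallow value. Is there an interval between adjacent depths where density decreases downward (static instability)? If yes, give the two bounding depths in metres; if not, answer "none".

none

Evaluate Δρ/ρ₀ = −αΔT + βΔS across each adjacent pair:
  17–32 m: −αΔT+βΔS = −(1.7 × 10⁻⁴)(+1.1)+(7.9 × 10⁻⁴)(+1.00) = 6.0 × 10⁻⁴ → stable
  32–171 m: −αΔT+βΔS = −(1.7 × 10⁻⁴)(+0.6)+(7.9 × 10⁻⁴)(+1.29) = 9.2 × 10⁻⁴ → stable
  171–172 m: −αΔT+βΔS = −(1.7 × 10⁻⁴)(+1.1)+(7.9 × 10⁻⁴)(+1.79) = 1.2 × 10⁻³ → stable
Every interval has Δρ > 0: the column is stably stratified throughout.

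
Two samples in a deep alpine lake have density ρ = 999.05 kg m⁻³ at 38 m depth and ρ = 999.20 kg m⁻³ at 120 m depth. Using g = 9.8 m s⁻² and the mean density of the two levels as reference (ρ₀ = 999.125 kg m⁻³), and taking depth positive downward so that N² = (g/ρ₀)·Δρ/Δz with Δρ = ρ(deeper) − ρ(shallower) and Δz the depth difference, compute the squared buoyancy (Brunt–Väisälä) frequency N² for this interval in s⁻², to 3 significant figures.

1.79 × 10⁻⁵ s⁻²

Δρ = 999.20 − 999.05 = 0.15 kg m⁻³ over Δz = 120 − 38 = 82 m.
N² = (9.8/999.125) × (0.15/82) = 1.7943 × 10⁻⁵ s⁻² ≈ 1.79 × 10⁻⁵ s⁻².
A positive N² confirms static stability across the interval.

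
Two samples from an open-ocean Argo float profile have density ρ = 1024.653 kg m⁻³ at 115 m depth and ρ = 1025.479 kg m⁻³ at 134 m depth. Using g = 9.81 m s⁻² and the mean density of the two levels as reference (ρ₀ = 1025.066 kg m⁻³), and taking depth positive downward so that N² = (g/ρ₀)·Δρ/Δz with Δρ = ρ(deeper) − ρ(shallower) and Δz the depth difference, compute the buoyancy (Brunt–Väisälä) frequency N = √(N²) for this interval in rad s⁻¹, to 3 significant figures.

Δρ = 1025.479 − 1024.653 = 0.826 kg m⁻³ over Δz = 134 − 115 = 19 m.
N² = (9.81/1025.066) × (0.826/19) = 4.1605 × 10⁻⁴ s⁻².
N = √(4.1605 × 10⁻⁴) = 0.020397 rad s⁻¹ ≈ 0.0204 rad s⁻¹.

0.0204 rad s⁻¹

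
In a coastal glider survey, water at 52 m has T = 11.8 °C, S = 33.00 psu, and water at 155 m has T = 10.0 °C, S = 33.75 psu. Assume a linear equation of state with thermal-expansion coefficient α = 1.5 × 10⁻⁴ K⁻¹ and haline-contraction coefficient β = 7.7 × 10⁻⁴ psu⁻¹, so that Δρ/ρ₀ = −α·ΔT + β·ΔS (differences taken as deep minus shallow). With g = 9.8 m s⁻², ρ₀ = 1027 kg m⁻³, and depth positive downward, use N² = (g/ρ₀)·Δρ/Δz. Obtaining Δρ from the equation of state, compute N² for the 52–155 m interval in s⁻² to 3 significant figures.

ΔT = -1.8 K, ΔS = +0.75 psu (deep − shallow).
Δρ/ρ₀ = −αΔT + βΔS = 2.70 × 10⁻⁴ + 5.775 × 10⁻⁴ = 8.475 × 10⁻⁴, so Δρ ≈ 0.8704 kg m⁻³.
N² = (g/ρ₀)·Δρ/Δz = g·(Δρ/ρ₀)/Δz = 9.8 × 8.475 × 10⁻⁴ / 103 = 8.0636 × 10⁻⁵ s⁻² ≈ 8.06 × 10⁻⁵ s⁻².

8.06 × 10⁻⁵ s⁻²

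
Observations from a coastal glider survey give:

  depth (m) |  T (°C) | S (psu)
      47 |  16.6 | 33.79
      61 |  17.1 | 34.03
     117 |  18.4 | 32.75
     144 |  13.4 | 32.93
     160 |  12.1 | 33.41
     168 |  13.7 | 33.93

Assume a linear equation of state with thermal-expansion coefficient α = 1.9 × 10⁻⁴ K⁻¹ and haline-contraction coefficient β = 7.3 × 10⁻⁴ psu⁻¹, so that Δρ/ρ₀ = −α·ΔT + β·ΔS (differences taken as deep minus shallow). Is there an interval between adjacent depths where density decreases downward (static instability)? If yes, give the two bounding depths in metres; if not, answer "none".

Evaluate Δρ/ρ₀ = −αΔT + βΔS across each adjacent pair:
  47–61 m: −αΔT+βΔS = −(1.9 × 10⁻⁴)(+0.5)+(7.3 × 10⁻⁴)(+0.24) = 8.0 × 10⁻⁵ → stable
  61–117 m: −αΔT+βΔS = −(1.9 × 10⁻⁴)(+1.3)+(7.3 × 10⁻⁴)(-1.28) = -1.2 × 10⁻³ → UNSTABLE
  117–144 m: −αΔT+βΔS = −(1.9 × 10⁻⁴)(-5.0)+(7.3 × 10⁻⁴)(+0.18) = 1.1 × 10⁻³ → stable
  144–160 m: −αΔT+βΔS = −(1.9 × 10⁻⁴)(-1.3)+(7.3 × 10⁻⁴)(+0.48) = 6.0 × 10⁻⁴ → stable
  160–168 m: −αΔT+βΔS = −(1.9 × 10⁻⁴)(+1.6)+(7.3 × 10⁻⁴)(+0.52) = 7.6 × 10⁻⁵ → stable
The 61–117 m interval has Δρ < 0: lighter water underlies denser water.

61–117 m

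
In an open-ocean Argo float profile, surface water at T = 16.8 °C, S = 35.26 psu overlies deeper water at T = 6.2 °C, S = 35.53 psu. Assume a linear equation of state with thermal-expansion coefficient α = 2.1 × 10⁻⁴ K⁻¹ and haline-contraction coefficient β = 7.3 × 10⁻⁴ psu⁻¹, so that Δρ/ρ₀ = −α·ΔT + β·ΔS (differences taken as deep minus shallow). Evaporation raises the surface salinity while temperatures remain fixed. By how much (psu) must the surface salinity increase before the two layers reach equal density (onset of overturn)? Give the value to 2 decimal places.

Neutral buoyancy requires −α(T_deep − T_surf) + β(S_deep − S_surf′) = 0.
S_surf′ = S_deep − (α/β)·ΔT = 35.53 − (2.1 × 10⁻⁴/7.3 × 10⁻⁴)·(-10.6) = 38.5793 psu.
Increase required: 38.5793 − 35.26 = 3.3193 psu.

3.32 psu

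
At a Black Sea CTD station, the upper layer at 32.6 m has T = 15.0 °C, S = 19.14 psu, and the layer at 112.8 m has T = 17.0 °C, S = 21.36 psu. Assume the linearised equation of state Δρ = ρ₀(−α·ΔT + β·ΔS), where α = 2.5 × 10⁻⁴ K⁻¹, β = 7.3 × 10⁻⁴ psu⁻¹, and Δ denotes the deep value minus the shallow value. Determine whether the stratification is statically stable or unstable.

ΔT = 17.0 − 15.0 = +2.0 K and ΔS = 21.36 − 19.14 = +2.22 psu (deep − shallow).
−αΔT = -5.00 × 10⁻⁴; βΔS = 1.6206 × 10⁻³; sum Δρ/ρ₀ = 1.1206 × 10⁻³.
Δρ/ρ₀ > 0, so Δρ > 0: deeper water is denser → statically stable.

stable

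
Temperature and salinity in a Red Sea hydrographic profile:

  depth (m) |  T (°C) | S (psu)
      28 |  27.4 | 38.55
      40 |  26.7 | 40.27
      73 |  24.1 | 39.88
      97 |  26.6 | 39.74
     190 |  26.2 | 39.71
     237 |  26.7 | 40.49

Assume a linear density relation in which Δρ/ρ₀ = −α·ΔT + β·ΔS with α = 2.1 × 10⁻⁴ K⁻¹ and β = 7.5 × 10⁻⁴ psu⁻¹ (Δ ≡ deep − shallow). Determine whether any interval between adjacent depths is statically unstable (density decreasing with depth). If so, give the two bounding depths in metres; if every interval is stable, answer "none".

Evaluate Δρ/ρ₀ = −αΔT + βΔS across each adjacent pair:
  28–40 m: −αΔT+βΔS = −(2.1 × 10⁻⁴)(-0.7)+(7.5 × 10⁻⁴)(+1.72) = 1.4 × 10⁻³ → stable
  40–73 m: −αΔT+βΔS = −(2.1 × 10⁻⁴)(-2.6)+(7.5 × 10⁻⁴)(-0.39) = 2.5 × 10⁻⁴ → stable
  73–97 m: −αΔT+βΔS = −(2.1 × 10⁻⁴)(+2.5)+(7.5 × 10⁻⁴)(-0.14) = -6.3 × 10⁻⁴ → UNSTABLE
  97–190 m: −αΔT+βΔS = −(2.1 × 10⁻⁴)(-0.4)+(7.5 × 10⁻⁴)(-0.03) = 6.2 × 10⁻⁵ → stable
  190–237 m: −αΔT+βΔS = −(2.1 × 10⁻⁴)(+0.5)+(7.5 × 10⁻⁴)(+0.78) = 4.8 × 10⁻⁴ → stable
The 73–97 m interval has Δρ < 0: lighter water underlies denser water.

73–97 m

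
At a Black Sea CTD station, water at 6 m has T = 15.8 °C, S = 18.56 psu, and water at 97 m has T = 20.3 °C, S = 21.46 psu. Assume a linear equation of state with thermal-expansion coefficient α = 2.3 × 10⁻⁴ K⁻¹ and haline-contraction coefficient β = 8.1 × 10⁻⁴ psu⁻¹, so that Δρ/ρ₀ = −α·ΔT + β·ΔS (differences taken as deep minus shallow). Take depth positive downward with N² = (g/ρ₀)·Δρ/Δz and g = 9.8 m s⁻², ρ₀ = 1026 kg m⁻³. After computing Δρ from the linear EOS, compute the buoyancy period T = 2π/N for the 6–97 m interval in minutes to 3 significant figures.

ΔT = +4.5 K, ΔS = +2.90 psu (deep − shallow).
Δρ/ρ₀ = −αΔT + βΔS = -1.035 × 10⁻³ + 2.349 × 10⁻³ = 1.314 × 10⁻³, so Δρ ≈ 1.348 kg m⁻³.
N² = (g/ρ₀)·Δρ/Δz = g·(Δρ/ρ₀)/Δz = 9.8 × 1.314 × 10⁻³ / 91 = 1.4151 × 10⁻⁴ s⁻².
N = √(1.4151 × 10⁻⁴) = 0.011896 rad s⁻¹ → T = 2π/N = 528.18 s = 8.8030 min ≈ 8.80 min.

8.80 min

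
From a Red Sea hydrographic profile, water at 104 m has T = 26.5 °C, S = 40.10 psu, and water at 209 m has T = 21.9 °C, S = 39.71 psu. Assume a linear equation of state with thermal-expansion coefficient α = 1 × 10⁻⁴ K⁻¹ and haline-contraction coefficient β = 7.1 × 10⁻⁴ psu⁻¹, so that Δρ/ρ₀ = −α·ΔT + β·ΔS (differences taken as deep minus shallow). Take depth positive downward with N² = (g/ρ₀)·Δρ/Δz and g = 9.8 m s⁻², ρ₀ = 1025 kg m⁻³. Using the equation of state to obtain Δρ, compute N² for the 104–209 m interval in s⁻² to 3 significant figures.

ΔT = -4.6 K, ΔS = -0.39 psu (deep − shallow).
Δρ/ρ₀ = −αΔT + βΔS = 4.60 × 10⁻⁴ − 2.769 × 10⁻⁴ = 1.831 × 10⁻⁴, so Δρ ≈ 0.1877 kg m⁻³.
N² = (g/ρ₀)·Δρ/Δz = g·(Δρ/ρ₀)/Δz = 9.8 × 1.831 × 10⁻⁴ / 105 = 1.7089 × 10⁻⁵ s⁻² ≈ 1.71 × 10⁻⁵ s⁻².

1.71 × 10⁻⁵ s⁻²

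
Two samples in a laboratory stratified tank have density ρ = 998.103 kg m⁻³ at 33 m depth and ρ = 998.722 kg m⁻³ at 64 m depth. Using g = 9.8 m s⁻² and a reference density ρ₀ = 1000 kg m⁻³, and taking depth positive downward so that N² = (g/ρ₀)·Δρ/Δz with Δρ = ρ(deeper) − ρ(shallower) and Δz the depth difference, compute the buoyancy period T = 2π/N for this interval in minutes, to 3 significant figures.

Δρ = 998.722 − 998.103 = 0.619 kg m⁻³ over Δz = 64 − 33 = 31 m.
N² = (9.8/1000) × (0.619/31) = 1.9568 × 10⁻⁴ s⁻².
N = √(1.9568 × 10⁻⁴) = 0.013989 rad s⁻¹, so T = 2π/N = 449.15 s = 7.4858 min ≈ 7.49 min.

7.49 min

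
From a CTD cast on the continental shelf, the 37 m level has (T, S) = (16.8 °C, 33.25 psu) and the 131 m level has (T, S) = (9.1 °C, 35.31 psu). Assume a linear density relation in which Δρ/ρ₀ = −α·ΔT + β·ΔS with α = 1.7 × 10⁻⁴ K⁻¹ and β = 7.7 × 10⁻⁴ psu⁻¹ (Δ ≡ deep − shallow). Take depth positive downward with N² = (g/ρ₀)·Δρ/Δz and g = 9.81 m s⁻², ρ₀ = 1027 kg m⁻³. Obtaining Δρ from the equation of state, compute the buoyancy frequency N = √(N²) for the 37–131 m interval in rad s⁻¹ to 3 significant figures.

ΔT = -7.7 K, ΔS = +2.06 psu (deep − shallow).
Δρ/ρ₀ = −αΔT + βΔS = 1.309 × 10⁻³ + 1.5862 × 10⁻³ = 2.8952 × 10⁻³, so Δρ ≈ 2.973 kg m⁻³.
N² = (g/ρ₀)·Δρ/Δz = g·(Δρ/ρ₀)/Δz = 9.81 × 2.8952 × 10⁻³ / 94 = 3.0215 × 10⁻⁴ s⁻².
N = √(3.0215 × 10⁻⁴) = 0.017382 rad s⁻¹ ≈ 0.0174 rad s⁻¹.

0.0174 rad s⁻¹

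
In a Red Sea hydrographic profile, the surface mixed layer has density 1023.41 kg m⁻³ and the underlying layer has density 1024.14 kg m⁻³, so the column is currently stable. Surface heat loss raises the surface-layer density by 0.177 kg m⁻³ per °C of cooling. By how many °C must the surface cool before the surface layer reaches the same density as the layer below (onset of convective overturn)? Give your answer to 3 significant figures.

Density deficit of the surface layer: 1024.14 − 1023.41 = 0.73 kg m⁻³.
Required change = 0.73 / 0.177 = 4.12 °C.

4.12 °C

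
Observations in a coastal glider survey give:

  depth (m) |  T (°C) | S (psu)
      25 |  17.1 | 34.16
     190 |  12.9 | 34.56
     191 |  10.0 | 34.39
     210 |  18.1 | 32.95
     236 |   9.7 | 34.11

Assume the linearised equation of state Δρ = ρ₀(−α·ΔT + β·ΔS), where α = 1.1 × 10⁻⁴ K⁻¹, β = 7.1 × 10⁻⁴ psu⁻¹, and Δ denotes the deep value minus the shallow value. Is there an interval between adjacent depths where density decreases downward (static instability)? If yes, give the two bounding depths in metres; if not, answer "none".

Evaluate Δρ/ρ₀ = −αΔT + βΔS across each adjacent pair:
  25–190 m: −αΔT+βΔS = −(1.1 × 10⁻⁴)(-4.2)+(7.1 × 10⁻⁴)(+0.40) = 7.5 × 10⁻⁴ → stable
  190–191 m: −αΔT+βΔS = −(1.1 × 10⁻⁴)(-2.9)+(7.1 × 10⁻⁴)(-0.17) = 2.0 × 10⁻⁴ → stable
  191–210 m: −αΔT+βΔS = −(1.1 × 10⁻⁴)(+8.1)+(7.1 × 10⁻⁴)(-1.44) = -1.9 × 10⁻³ → UNSTABLE
  210–236 m: −αΔT+βΔS = −(1.1 × 10⁻⁴)(-8.4)+(7.1 × 10⁻⁴)(+1.16) = 1.7 × 10⁻³ → stable
The 191–210 m interval has Δρ < 0: lighter water underlies denser water.

191–210 m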